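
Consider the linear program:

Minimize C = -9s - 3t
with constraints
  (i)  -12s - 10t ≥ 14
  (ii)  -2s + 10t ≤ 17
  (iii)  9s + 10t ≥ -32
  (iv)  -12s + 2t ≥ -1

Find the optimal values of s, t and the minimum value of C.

The binding constraints are -12s - 10t = 14 and -12s + 2t = -1.
Solving simultaneously gives s = -1/8, t = -5/4.

s = -1/8, t = -5/4, minimum C = 39/8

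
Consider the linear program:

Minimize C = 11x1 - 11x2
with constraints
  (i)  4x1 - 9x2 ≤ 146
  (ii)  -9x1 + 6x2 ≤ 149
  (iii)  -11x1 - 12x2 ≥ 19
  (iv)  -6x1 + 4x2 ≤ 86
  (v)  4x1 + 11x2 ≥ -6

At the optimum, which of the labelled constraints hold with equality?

(iii) and (iv)

Vertices and C = 11x1 - 11x2:
  (-277/29, 208/29) → C = -5335/29
  (-137/73, 10/73) → C = -1617/73
  (-485/41, 154/41) → C = -7029/41

The minimum is at (-277/29, 208/29). Substituting into each constraint, equality holds for (iii) and (iv); the remaining constraints have slack.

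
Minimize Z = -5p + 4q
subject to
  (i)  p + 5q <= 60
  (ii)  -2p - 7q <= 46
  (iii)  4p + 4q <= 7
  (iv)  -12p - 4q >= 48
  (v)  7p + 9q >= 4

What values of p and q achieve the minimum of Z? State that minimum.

At the optimal vertex, -12p - 4q = 48 and 7p + 9q = 4.
Solving simultaneously gives p = -28/5, q = 24/5.

p = -28/5, q = 24/5, minimum Z = 236/5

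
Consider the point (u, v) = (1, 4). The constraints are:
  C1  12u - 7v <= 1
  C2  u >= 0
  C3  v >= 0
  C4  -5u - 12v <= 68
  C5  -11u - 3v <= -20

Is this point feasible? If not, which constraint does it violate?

feasible

C1: -16 ≤ 1 ✓
C2: 1 ≥ 0 ✓
C3: 4 ≥ 0 ✓
C4: -53 ≤ 68 ✓
C5: -23 ≤ -20 ✓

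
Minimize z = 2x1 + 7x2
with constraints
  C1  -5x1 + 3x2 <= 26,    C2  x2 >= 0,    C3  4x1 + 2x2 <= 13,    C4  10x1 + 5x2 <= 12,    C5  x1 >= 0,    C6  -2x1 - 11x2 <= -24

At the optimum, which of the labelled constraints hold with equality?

C5 and C6

Corner points and z = 2x1 + 7x2:
  (0, 12/5) → z = 84/5
  (3/25, 54/25) → z = 384/25
  (0, 24/11) → z = 168/11

The minimum is at (0, 24/11). Substituting into each constraint, equality holds for C5 and C6; the remaining constraints have slack.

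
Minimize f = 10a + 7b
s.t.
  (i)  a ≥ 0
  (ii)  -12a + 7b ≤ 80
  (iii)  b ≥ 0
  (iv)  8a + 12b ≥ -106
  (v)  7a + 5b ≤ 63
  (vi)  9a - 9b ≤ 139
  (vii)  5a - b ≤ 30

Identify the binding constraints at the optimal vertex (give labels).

Corner points and f = 10a + 7b:
  (0, 80/7) → f = 80
  (0, 0) → f = 0
  (41/109, 1316/109) → f = 9622/109
  (6, 0) → f = 60
  (213/32, 105/32) → f = 2865/32

The minimum is at (0, 0). Substituting into each constraint, equality holds for (i) and (iii); the remaining constraints have slack.

(i) and (iii)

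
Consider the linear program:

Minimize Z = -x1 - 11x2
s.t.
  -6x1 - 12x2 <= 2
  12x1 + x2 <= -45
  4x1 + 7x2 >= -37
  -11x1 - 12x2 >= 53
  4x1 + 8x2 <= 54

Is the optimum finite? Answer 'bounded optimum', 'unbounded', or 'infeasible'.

bounded optimum

Corner points and Z = -x1 - 11x2:
  (-215/3, 107/3) → Z = -962/3
  (-51/5, 74/15) → Z = -661/15
  (-337/2, 91) → Z = -1665/2
  (-134/5, 403/20) → Z = -3897/20
The feasible region has finitely many vertices and no improving ray; the minimum is -1665/2 at (-337/2, 91).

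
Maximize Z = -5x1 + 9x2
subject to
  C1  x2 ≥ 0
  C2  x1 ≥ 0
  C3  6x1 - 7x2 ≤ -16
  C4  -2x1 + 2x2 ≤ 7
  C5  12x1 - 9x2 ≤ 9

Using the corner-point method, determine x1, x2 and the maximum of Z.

x1 = 27/2, x2 = 17, maximum Z = 171/2

Corner points and Z = -5x1 + 9x2:
  (0, 16/7) → Z = 144/7
  (0, 7/2) → Z = 63/2
  (69/10, 41/5) → Z = 393/10
  (27/2, 17) → Z = 171/2

The optimum lies where -2x1 + 2x2 = 7 and 12x1 - 9x2 = 9.
Solving simultaneously gives x1 = 27/2, x2 = 17.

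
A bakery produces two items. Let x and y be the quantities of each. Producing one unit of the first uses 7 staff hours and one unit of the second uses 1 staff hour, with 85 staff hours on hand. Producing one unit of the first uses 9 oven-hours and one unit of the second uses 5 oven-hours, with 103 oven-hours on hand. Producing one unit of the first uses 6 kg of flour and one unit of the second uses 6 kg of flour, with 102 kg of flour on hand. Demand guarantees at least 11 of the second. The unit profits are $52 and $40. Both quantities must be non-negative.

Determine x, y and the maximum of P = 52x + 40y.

x = 9/2, y = 25/2, maximum P = 734

Feasible corners and P = 52x + 40y:
  (0, 17) → P = 680
  (0, 11) → P = 440
  (9/2, 25/2) → P = 734
  (16/3, 11) → P = 2152/3

At the optimal vertex, 9x + 5y = 103 and 6x + 6y = 102.
Solving simultaneously gives x = 9/2, y = 25/2.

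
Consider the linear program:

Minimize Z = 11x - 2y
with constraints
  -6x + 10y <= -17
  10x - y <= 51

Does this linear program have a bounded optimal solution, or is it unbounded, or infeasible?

From the feasible point (493/94, 68/47), moving in the direction (-10, -6) keeps every constraint satisfied while Z decreases without bound.

unbounded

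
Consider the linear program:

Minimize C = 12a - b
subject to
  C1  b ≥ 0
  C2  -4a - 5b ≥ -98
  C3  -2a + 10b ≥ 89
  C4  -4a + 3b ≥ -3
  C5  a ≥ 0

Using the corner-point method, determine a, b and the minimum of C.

a = 0, b = 98/5, minimum C = -98/5

Vertices and C = 12a - b:
  (309/32, 95/8) → C = 104
  (0, 98/5) → C = -98/5
  (297/34, 181/17) → C = 1601/17
  (0, 89/10) → C = -89/10

The optimum lies where -4a - 5b = -98 and a = 0.
Solving simultaneously gives a = 0, b = 98/5.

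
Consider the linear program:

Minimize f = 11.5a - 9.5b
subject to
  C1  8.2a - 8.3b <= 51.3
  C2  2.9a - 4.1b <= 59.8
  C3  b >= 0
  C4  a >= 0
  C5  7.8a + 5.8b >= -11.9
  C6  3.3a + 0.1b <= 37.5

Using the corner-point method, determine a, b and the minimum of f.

Vertices and f = 11.5a - 9.5b:
  (513/82, 0) → f = 11799/164
  (31638/2821, 13821/2821) → f = 35775/434
  (0, 0) → f = 0
  (0, 375) → f = -7125/2

The optimum lies where a = 0 and 3.3a + 0.1b = 37.5.
Solving simultaneously gives a = 0, b = 375.

a = 0, b = 375, minimum f = -3562.5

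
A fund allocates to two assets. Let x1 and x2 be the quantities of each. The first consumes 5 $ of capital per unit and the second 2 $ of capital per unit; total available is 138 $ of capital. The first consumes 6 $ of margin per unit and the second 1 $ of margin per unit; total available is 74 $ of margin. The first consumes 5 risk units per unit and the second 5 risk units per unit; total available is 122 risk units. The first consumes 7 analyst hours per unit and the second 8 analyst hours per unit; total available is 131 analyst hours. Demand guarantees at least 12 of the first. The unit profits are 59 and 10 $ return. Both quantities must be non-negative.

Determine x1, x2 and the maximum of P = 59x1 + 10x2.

x1 = 12, x2 = 2, maximum P = 728

The optimum lies where 6x1 + x2 = 74 and x1 = 12.
Solving simultaneously gives x1 = 12, x2 = 2.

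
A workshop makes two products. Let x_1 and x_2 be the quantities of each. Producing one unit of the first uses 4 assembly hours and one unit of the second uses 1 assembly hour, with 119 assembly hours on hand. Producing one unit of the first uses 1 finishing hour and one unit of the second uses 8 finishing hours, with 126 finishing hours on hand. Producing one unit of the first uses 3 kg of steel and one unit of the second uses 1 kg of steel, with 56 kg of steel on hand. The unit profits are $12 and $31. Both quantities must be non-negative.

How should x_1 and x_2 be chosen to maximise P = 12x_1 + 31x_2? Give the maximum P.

x_1 = 14, x_2 = 14, maximum P = 602

Extreme points and P = 12x_1 + 31x_2:
  (0, 0) → P = 0
  (0, 63/4) → P = 1953/4
  (56/3, 0) → P = 224
  (14, 14) → P = 602

At the optimal vertex, x_1 + 8x_2 = 126 and 3x_1 + x_2 = 56.
Solving simultaneously gives x_1 = 14, x_2 = 14.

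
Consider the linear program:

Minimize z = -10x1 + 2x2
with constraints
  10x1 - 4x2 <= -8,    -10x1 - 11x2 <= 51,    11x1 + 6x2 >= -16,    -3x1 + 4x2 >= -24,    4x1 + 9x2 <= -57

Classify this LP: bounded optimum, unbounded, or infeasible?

The boundaries 10x1 - 4x2 = -8 and 11x1 + 6x2 = -16 meet at (-14/13, -9/13), but that point violates 4x1 + 9x2 ≤ -57. Every candidate vertex is excluded by some other constraint, so the feasible region is empty.

infeasible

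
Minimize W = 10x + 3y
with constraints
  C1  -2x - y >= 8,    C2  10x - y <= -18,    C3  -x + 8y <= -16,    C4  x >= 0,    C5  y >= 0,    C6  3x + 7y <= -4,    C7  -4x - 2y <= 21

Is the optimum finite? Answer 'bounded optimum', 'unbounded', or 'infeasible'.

infeasible

The boundaries 3x + 7y = -4 and -4x - 2y = 21 meet at (-139/22, 47/22), but that point violates -x + 8y ≤ -16. Every candidate vertex is excluded by some other constraint, so the feasible region is empty.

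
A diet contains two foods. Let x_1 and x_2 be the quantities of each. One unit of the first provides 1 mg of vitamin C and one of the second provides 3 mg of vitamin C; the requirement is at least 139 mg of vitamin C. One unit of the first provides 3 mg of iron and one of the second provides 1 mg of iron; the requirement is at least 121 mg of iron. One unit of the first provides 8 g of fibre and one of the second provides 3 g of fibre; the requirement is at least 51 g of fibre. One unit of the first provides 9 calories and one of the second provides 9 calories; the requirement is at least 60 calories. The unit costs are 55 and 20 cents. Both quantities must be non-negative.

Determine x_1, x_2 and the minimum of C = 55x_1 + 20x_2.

Feasible corners and C = 55x_1 + 20x_2:
  (0, 121) → C = 2420
  (139, 0) → C = 7645
  (28, 37) → C = 2280
The feasible region is unbounded (it extends along (0, 1), (1, 0)), but C strictly increases along every unbounded feasible direction, so there is no improving ray and the minimum is attained at a vertex.

x_1 = 28, x_2 = 37, minimum C = 2280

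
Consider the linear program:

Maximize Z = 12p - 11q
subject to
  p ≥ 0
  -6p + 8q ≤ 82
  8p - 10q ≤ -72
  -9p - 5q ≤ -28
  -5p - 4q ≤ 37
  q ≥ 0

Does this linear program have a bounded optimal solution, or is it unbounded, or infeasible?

Vertices and Z = 12p - 11q:
  (0, 41/4) → Z = -451/4
  (0, 36/5) → Z = -396/5
  (61, 56) → Z = 116
The feasible region has finitely many vertices and no improving ray; the maximum is 116 at (61, 56).

bounded optimum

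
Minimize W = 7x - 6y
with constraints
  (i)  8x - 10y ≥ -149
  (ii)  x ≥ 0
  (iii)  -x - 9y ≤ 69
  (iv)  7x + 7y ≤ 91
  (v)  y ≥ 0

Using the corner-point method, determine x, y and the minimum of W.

x = 0, y = 13, minimum W = -78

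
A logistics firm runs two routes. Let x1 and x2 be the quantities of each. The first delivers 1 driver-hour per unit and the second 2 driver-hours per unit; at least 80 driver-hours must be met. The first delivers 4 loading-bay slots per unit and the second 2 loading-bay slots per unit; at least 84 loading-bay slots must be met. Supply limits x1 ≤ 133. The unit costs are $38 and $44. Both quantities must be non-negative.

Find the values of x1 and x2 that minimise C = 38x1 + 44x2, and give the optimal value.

Corner points and C = 38x1 + 44x2:
  (0, 42) → C = 1848
  (80, 0) → C = 3040
  (133, 0) → C = 5054
  (4/3, 118/3) → C = 5344/3
The feasible region is unbounded (it extends along (0, 1)), but C strictly increases along every unbounded feasible direction, so there is no improving ray and the minimum is attained at a vertex.

The optimum lies where x1 + 2x2 = 80 and 4x1 + 2x2 = 84.
Solving simultaneously gives x1 = 4/3, x2 = 118/3.

x1 = 4/3, x2 = 118/3, minimum C = 5344/3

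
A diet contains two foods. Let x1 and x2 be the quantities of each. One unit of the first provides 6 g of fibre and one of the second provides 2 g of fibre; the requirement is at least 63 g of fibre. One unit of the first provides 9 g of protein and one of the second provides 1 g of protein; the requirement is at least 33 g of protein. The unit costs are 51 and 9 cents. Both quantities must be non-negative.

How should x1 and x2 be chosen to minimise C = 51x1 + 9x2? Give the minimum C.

Extreme points and C = 51x1 + 9x2:
  (0, 33) → C = 297
  (21/2, 0) → C = 1071/2
  (1/4, 123/4) → C = 579/2
The feasible region is unbounded (it extends along (0, 1), (1, 0)), but C strictly increases along every unbounded feasible direction, so there is no improving ray and the minimum is attained at a vertex.

x1 = 1/4, x2 = 123/4, minimum C = 579/2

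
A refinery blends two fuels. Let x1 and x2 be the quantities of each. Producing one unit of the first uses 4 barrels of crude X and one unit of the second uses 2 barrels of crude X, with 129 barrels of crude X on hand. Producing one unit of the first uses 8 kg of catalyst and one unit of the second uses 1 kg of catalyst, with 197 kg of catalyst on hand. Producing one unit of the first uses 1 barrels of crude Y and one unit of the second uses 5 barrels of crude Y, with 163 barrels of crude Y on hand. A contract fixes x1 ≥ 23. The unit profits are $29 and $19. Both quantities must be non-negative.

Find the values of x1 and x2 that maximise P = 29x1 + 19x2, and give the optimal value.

x1 = 23, x2 = 13, maximum P = 914

Vertices and P = 29x1 + 19x2:
  (197/8, 0) → P = 5713/8
  (23, 0) → P = 667
  (23, 13) → P = 914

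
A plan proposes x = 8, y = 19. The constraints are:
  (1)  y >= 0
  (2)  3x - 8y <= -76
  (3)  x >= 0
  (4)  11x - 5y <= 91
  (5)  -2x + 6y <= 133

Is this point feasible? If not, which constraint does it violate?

(1): 19 ≥ 0 ✓
(2): -128 ≤ -76 ✓
(3): 8 ≥ 0 ✓
(4): -7 ≤ 91 ✓
(5): 98 ≤ 133 ✓

feasible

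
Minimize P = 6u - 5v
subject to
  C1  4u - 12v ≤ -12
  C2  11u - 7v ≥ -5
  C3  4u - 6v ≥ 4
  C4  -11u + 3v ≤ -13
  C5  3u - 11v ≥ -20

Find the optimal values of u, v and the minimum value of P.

u = 5, v = 8/3, minimum P = 50/3

Extreme points and P = 6u - 5v:
  (5, 8/3) → P = 50/3
  (27/2, 11/2) → P = 107/2
  (82/13, 46/13) → P = 262/13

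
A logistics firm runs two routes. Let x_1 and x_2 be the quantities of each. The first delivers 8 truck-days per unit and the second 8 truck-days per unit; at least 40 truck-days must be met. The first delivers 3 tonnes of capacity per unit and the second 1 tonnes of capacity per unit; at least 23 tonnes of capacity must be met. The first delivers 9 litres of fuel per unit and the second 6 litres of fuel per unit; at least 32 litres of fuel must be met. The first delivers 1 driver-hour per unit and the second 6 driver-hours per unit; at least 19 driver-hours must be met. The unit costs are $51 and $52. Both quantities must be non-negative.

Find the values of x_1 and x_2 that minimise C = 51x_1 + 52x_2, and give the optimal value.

x_1 = 7, x_2 = 2, minimum C = 461

Corner points and C = 51x_1 + 52x_2:
  (0, 23) → C = 1196
  (19, 0) → C = 969
  (7, 2) → C = 461
The feasible region is unbounded (it extends along (0, 1), (1, 0)), but C strictly increases along every unbounded feasible direction, so there is no improving ray and the minimum is attained at a vertex.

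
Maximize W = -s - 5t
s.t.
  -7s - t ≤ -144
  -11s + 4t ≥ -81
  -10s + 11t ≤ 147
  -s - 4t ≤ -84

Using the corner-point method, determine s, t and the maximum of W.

Extreme points and W = -s - 5t:
  (219/13, 339/13) → W = -1914/13
  (479/29, 823/29) → W = -4594/29
  (493/27, 809/27) → W = -4538/27

s = 219/13, t = 339/13, maximum W = -1914/13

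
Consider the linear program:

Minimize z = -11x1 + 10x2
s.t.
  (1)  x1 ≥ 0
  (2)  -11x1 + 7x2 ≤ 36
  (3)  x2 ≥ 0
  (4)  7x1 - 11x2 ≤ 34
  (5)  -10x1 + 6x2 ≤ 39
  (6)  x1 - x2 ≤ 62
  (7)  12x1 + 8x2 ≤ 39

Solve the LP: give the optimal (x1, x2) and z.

Extreme points and z = -11x1 + 10x2:
  (0, 0) → z = 0
  (0, 39/8) → z = 195/4
  (13/4, 0) → z = -143/4

At the optimal vertex, x2 = 0 and 12x1 + 8x2 = 39.
Solving simultaneously gives x1 = 13/4, x2 = 0.

x1 = 13/4, x2 = 0, minimum z = -143/4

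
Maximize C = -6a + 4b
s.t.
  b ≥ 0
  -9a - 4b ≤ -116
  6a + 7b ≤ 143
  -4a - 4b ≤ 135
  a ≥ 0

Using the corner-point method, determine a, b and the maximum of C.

At the optimal vertex, -9a - 4b = -116 and 6a + 7b = 143.
Solving simultaneously gives a = 80/13, b = 197/13.

a = 80/13, b = 197/13, maximum C = 308/13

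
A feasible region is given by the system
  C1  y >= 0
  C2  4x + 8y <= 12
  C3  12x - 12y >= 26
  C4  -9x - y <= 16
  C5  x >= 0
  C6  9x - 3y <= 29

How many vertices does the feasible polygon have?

3

Pairwise boundary intersections that survive every other constraint:
  (3, 0)
  (13/6, 0)
  (22/9, 5/18)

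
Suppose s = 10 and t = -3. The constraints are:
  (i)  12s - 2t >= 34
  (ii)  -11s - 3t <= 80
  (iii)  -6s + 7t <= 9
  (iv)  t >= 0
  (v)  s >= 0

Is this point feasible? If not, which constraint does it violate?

not feasible — violates (iv)

Constraint (iv): t = -3, which is not ≥ 0. All other constraints are satisfied.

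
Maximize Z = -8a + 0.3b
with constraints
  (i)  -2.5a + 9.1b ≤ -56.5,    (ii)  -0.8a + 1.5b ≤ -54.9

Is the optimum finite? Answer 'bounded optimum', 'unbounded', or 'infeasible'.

unbounded

From the feasible point (41484/353, 9205/353), moving in the direction (-1.5, -0.8) keeps every constraint satisfied while Z increases without bound.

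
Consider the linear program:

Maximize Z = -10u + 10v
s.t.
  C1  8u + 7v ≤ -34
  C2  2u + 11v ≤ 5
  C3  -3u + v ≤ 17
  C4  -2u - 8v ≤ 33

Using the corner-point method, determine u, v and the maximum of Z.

Vertices and Z = -10u + 10v:
  (-153/29, 34/29) → Z = 1870/29
  (-41/50, -98/25) → Z = -31
  (-13/2, -5/2) → Z = 40

u = -153/29, v = 34/29, maximum Z = 1870/29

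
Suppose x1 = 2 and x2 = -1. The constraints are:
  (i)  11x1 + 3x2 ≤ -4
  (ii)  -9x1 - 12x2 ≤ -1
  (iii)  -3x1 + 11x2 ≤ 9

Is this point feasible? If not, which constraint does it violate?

Constraint (i): 11x1 + 3x2 = 19, which is not ≤ -4. All other constraints are satisfied.

not feasible — violates (i)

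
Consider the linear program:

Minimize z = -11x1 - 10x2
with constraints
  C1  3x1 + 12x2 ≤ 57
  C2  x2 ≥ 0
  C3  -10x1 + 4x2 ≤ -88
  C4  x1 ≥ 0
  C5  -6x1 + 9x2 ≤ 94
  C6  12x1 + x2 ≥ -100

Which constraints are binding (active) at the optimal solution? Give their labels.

Corner points and z = -11x1 - 10x2:
  (19, 0) → z = -209
  (107/11, 51/22) → z = -1432/11
  (44/5, 0) → z = -484/5

The minimum is at (19, 0). Substituting into each constraint, equality holds for C1 and C2; the remaining constraints have slack.

C1 and C2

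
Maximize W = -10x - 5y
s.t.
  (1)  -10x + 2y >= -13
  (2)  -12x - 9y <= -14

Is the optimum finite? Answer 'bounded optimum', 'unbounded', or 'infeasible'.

From the feasible point (145/114, -8/57), moving in the direction (-9, 12) keeps every constraint satisfied while W increases without bound.

unbounded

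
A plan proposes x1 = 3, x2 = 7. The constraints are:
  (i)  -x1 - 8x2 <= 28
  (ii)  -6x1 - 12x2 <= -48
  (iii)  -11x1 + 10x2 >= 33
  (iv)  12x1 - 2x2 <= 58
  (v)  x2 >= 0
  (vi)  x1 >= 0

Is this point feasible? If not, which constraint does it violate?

(i): -59 ≤ 28 ✓
(ii): -102 ≤ -48 ✓
(iii): 37 ≥ 33 ✓
(iv): 22 ≤ 58 ✓
(v): 7 ≥ 0 ✓
(vi): 3 ≥ 0 ✓

feasible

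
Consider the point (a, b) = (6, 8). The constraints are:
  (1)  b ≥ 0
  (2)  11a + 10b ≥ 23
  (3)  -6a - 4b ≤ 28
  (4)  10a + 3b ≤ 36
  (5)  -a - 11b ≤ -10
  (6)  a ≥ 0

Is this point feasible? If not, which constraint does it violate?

not feasible — violates (4)

Constraint (4): 10a + 3b = 84, which is not ≤ 36. All other constraints are satisfied.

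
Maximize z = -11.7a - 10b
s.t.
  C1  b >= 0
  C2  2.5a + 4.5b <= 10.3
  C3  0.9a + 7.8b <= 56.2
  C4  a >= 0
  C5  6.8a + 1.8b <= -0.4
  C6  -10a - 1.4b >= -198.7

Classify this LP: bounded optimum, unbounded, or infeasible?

infeasible

The boundaries b = 0 and 2.5a + 4.5b = 10.3 meet at (4.12, 0), but that point violates 6.8a + 1.8b ≤ -0.4. Every candidate vertex is excluded by some other constraint, so the feasible region is empty.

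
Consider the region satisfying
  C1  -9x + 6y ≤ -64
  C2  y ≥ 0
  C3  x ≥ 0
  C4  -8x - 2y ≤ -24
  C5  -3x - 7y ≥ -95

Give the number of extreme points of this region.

3

The feasible vertices (each the meet of two boundaries and inside every other half-plane) are:
  (64/9, 0)
  (1018/81, 221/27)
  (95/3, 0)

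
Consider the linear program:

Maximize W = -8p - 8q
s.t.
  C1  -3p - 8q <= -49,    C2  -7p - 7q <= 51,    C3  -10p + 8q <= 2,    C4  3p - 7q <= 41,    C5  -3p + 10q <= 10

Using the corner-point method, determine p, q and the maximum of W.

p = 205/27, q = 59/18, maximum W = -2348/27

Vertices and W = -8p - 8q:
  (671/45, 8/15) → W = -1112/9
  (205/27, 59/18) → W = -2348/27
  (160/3, 17) → W = -1688/3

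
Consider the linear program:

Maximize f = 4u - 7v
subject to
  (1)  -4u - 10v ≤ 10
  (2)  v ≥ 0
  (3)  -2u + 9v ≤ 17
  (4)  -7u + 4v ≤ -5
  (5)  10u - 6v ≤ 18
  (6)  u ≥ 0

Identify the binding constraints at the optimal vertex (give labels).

(2) and (5)

Corner points and f = 4u - 7v:
  (5/7, 0) → f = 20/7
  (9/5, 0) → f = 36/5
  (113/55, 129/55) → f = -41/5
  (44/13, 103/39) → f = -193/39

The maximum is at (9/5, 0). Substituting into each constraint, equality holds for (2) and (5); the remaining constraints have slack.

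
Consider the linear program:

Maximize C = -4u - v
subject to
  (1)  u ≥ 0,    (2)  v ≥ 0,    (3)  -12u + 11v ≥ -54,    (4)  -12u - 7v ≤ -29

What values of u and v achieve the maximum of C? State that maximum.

Feasible corners and C = -4u - v:
  (0, 29/7) → C = -29/7
  (9/2, 0) → C = -18
  (29/12, 0) → C = -29/3
The feasible region is unbounded (it extends along (0, 1), (11, 12)), but C strictly decreases along every unbounded feasible direction, so there is no improving ray and the maximum is attained at a vertex.

At the optimal vertex, u = 0 and -12u - 7v = -29.
Solving simultaneously gives u = 0, v = 29/7.

u = 0, v = 29/7, maximum C = -29/7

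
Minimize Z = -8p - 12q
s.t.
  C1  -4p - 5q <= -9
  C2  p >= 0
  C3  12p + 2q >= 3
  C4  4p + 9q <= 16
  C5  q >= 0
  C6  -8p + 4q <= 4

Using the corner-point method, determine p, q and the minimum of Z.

p = 4, q = 0, minimum Z = -32

Vertices and Z = -8p - 12q:
  (9/4, 0) → Z = -18
  (2/7, 11/7) → Z = -148/7
  (4, 0) → Z = -32
  (7/22, 18/11) → Z = -244/11

At the optimal vertex, 4p + 9q = 16 and q = 0.
Solving simultaneously gives p = 4, q = 0.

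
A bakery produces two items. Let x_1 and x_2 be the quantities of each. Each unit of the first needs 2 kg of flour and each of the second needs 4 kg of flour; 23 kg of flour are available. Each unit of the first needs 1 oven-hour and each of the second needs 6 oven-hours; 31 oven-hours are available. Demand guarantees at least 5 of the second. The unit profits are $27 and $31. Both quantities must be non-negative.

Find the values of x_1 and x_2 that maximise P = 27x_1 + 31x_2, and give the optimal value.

x_1 = 1, x_2 = 5, maximum P = 182

Feasible corners and P = 27x_1 + 31x_2:
  (0, 31/6) → P = 961/6
  (0, 5) → P = 155
  (1, 5) → P = 182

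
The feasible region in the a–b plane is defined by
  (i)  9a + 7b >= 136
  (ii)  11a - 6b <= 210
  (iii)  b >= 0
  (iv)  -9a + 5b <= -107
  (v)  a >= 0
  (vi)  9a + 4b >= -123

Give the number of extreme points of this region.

Pairwise boundary intersections that survive every other constraint:
  (136/9, 0)
  (1429/108, 29/12)
  (210/11, 0)
  (408, 713)

4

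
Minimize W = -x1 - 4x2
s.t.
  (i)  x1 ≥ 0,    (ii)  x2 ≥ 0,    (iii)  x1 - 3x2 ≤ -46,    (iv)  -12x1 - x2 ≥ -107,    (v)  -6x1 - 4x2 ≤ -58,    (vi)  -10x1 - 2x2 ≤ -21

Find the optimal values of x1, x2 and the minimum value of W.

Corner points and W = -x1 - 4x2:
  (0, 46/3) → W = -184/3
  (0, 107) → W = -428
  (275/37, 659/37) → W = -2911/37

x1 = 0, x2 = 107, minimum W = -428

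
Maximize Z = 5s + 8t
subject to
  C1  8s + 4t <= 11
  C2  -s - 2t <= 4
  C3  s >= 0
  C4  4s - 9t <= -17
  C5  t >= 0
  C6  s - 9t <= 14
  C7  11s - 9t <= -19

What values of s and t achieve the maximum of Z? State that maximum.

The optimum lies where 8s + 4t = 11 and s = 0.
Solving simultaneously gives s = 0, t = 11/4.

s = 0, t = 11/4, maximum Z = 22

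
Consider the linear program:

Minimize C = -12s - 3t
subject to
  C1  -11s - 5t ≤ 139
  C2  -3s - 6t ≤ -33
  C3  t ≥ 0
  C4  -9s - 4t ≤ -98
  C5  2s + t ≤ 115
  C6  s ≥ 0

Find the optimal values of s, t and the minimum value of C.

s = 115/2, t = 0, minimum C = -690

Corner points and C = -12s - 3t:
  (11, 0) → C = -132
  (76/7, 1/14) → C = -261/2
  (115/2, 0) → C = -690
  (0, 49/2) → C = -147/2
  (0, 115) → C = -345

The binding constraints are t = 0 and 2s + t = 115.
Solving simultaneously gives s = 115/2, t = 0.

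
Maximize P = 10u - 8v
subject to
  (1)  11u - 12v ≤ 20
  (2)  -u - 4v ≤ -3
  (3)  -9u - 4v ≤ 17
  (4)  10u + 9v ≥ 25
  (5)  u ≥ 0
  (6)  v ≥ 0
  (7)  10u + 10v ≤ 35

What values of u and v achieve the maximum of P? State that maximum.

u = 62/23, v = 37/46, maximum P = 472/23

Feasible corners and P = 10u - 8v:
  (160/73, 25/73) → P = 1400/73
  (62/23, 37/46) → P = 472/23
  (0, 25/9) → P = -200/9
  (0, 7/2) → P = -28

The binding constraints are 11u - 12v = 20 and 10u + 10v = 35.
Solving simultaneously gives u = 62/23, v = 37/46.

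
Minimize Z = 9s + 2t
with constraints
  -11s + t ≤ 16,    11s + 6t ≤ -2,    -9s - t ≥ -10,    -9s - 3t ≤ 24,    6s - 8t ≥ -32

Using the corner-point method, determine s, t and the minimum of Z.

s = -12/7, t = -20/7, minimum Z = -148/7

Feasible corners and Z = 9s + 2t:
  (-14/11, 2) → Z = -82/11
  (-12/7, -20/7) → Z = -148/7
  (62/43, -128/43) → Z = 302/43
  (3, -17) → Z = -7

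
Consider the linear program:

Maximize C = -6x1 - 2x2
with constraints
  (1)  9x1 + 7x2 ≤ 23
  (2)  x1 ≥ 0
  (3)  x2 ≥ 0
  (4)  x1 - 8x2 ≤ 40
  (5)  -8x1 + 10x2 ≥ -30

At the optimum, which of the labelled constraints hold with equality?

Feasible corners and C = -6x1 - 2x2:
  (0, 23/7) → C = -46/7
  (23/9, 0) → C = -46/3
  (0, 0) → C = 0

The maximum is at (0, 0). Substituting into each constraint, equality holds for (2) and (3); the remaining constraints have slack.

(2) and (3)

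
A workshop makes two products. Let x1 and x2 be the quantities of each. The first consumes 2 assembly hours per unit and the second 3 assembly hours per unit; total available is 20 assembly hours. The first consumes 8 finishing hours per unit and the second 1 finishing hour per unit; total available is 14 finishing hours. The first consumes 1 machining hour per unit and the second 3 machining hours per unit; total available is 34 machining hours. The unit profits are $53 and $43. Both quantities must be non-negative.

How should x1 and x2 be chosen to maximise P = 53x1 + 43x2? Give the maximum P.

x1 = 1, x2 = 6, maximum P = 311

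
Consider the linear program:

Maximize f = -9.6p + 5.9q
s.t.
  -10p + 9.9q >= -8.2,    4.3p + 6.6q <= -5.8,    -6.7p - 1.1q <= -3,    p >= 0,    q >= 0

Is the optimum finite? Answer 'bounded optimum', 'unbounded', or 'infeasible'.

The boundaries -10p + 9.9q = -8.2 and q = 0 meet at (0.82, 0), but that point violates 4.3p + 6.6q ≤ -5.8. Every candidate vertex is excluded by some other constraint, so the feasible region is empty.

infeasible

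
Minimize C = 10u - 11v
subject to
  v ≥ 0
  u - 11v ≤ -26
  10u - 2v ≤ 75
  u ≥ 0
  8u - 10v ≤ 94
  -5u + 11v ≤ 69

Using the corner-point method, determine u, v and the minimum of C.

Feasible corners and C = 10u - 11v:
  (877/108, 335/108) → C = 565/12
  (0, 26/11) → C = -26
  (963/100, 213/20) → C = -417/20
  (0, 69/11) → C = -69

u = 0, v = 69/11, minimum C = -69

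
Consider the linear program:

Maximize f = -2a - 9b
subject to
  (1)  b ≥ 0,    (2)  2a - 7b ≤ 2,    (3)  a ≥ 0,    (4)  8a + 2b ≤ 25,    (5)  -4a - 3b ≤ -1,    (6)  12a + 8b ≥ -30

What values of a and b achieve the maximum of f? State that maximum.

Vertices and f = -2a - 9b:
  (1, 0) → f = -2
  (1/4, 0) → f = -1/2
  (179/60, 17/30) → f = -166/15
  (0, 25/2) → f = -225/2
  (0, 1/3) → f = -3

At the optimal vertex, b = 0 and -4a - 3b = -1.
Solving simultaneously gives a = 1/4, b = 0.

a = 1/4, b = 0, maximum f = -1/2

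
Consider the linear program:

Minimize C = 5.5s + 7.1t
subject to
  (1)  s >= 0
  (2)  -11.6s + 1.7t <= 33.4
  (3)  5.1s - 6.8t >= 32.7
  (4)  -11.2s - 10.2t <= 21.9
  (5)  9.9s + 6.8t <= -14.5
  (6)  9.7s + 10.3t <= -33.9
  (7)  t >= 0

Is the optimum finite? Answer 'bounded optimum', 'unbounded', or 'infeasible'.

infeasible

The boundaries 9.7s + 10.3t = -33.9 and t = 0 meet at (-339/97, 0), but that point violates s ≥ 0. Every candidate vertex is excluded by some other constraint, so the feasible region is empty.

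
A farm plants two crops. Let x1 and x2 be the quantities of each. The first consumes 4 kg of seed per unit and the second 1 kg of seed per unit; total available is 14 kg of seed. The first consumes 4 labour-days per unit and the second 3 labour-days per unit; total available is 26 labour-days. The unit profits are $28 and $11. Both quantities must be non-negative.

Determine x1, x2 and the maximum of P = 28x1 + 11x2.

x1 = 2, x2 = 6, maximum P = 122

Vertices and P = 28x1 + 11x2:
  (0, 0) → P = 0
  (0, 26/3) → P = 286/3
  (7/2, 0) → P = 98
  (2, 6) → P = 122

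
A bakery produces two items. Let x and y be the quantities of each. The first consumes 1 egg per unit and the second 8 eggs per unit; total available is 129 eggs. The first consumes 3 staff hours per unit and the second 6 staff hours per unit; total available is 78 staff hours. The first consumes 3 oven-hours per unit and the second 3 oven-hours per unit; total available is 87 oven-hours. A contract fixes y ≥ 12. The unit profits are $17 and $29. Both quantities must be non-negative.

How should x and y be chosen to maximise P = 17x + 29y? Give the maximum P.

Vertices and P = 17x + 29y:
  (0, 13) → P = 377
  (0, 12) → P = 348
  (2, 12) → P = 382

The binding constraints are 3x + 6y = 78 and y = 12.
Solving simultaneously gives x = 2, y = 12.

x = 2, y = 12, maximum P = 382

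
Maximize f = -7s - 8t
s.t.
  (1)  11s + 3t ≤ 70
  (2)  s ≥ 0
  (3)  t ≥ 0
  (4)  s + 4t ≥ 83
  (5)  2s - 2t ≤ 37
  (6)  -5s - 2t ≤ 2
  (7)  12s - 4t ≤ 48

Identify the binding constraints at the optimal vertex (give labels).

(2) and (4)

Feasible corners and f = -7s - 8t:
  (0, 70/3) → f = -560/3
  (31/41, 843/41) → f = -6961/41
  (0, 83/4) → f = -166

The maximum is at (0, 83/4). Substituting into each constraint, equality holds for (2) and (4); the remaining constraints have slack.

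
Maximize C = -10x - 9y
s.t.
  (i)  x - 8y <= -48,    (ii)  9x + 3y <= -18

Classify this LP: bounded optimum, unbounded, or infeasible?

From the feasible point (-96/25, 138/25), moving in the direction (-8, -1) keeps every constraint satisfied while C increases without bound.

unbounded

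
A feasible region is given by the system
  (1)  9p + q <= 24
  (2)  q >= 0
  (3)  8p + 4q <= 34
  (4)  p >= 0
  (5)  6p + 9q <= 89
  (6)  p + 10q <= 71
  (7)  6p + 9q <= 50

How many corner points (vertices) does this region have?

Of the 20 pairwise boundary intersections, those satisfying every inequality are:
  (8/3, 0)
  (31/14, 57/14)
  (0, 0)
  (53/24, 49/12)
  (0, 50/9)

5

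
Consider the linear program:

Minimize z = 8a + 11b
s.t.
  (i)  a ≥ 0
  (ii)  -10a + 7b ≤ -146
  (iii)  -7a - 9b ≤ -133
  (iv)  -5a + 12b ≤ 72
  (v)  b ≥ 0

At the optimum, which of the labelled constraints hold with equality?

(iii) and (v)

Corner points and z = 8a + 11b:
  (2245/139, 308/139) → z = 21348/139
  (2256/85, 290/17) → z = 33998/85
  (19, 0) → z = 152
The feasible region is unbounded (it extends along (1, 0), (12, 5)), but z strictly increases along every unbounded feasible direction, so there is no improving ray and the minimum is attained at a vertex.

The minimum is at (19, 0). Substituting into each constraint, equality holds for (iii) and (v); the remaining constraints have slack.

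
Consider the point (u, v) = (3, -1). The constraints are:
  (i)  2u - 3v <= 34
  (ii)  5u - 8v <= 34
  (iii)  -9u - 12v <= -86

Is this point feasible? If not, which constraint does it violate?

Constraint (iii): -9u - 12v = -15, which is not ≤ -86. All other constraints are satisfied.

not feasible — violates (iii)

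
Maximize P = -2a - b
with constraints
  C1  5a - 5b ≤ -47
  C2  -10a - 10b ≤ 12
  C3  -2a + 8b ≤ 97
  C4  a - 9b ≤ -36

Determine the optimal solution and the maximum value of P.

Feasible corners and P = -2a - b:
  (-53/10, 41/10) → P = 13/2
  (109/30, 391/30) → P = -203/10
  (-533/50, 473/50) → P = 593/50

a = -533/50, b = 473/50, maximum P = 593/50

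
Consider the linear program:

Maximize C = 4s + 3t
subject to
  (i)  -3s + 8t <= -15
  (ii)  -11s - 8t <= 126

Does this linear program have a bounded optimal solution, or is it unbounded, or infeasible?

unbounded

From the feasible point (-111/14, -543/112), moving in the direction (8, 3) keeps every constraint satisfied while C increases without bound.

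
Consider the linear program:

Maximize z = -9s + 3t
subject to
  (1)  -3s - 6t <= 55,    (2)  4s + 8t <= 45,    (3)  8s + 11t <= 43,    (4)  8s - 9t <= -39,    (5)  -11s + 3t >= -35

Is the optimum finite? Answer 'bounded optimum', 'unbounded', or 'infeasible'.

unbounded

From the feasible point (-243/25, -323/75), moving in the direction (-6, 3) keeps every constraint satisfied while z increases without bound.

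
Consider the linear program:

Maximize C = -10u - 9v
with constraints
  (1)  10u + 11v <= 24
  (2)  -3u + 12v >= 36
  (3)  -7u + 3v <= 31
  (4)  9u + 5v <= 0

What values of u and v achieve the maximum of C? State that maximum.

u = -88/25, v = 53/25, maximum C = 403/25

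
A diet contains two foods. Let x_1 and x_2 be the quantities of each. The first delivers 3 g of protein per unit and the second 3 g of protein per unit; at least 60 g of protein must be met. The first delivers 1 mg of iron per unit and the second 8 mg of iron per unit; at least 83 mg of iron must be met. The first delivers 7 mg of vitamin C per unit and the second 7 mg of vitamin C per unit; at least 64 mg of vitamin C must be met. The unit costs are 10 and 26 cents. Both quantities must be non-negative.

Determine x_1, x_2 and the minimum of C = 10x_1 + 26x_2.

x_1 = 11, x_2 = 9, minimum C = 344

The feasible region is unbounded (it extends along (0, 1), (1, 0)), but C strictly increases along every unbounded feasible direction, so there is no improving ray and the minimum is attained at a vertex.

The optimum lies where 3x_1 + 3x_2 = 60 and x_1 + 8x_2 = 83.
Solving simultaneously gives x_1 = 11, x_2 = 9.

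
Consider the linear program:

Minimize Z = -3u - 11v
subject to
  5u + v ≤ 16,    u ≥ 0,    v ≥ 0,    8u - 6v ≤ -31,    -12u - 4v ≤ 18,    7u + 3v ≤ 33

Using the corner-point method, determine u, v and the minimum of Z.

u = 0, v = 11, minimum Z = -121

Feasible corners and Z = -3u - 11v:
  (0, 31/6) → Z = -341/6
  (0, 11) → Z = -121
  (35/22, 481/66) → Z = -2803/33

The optimum lies where u = 0 and 7u + 3v = 33.
Solving simultaneously gives u = 0, v = 11.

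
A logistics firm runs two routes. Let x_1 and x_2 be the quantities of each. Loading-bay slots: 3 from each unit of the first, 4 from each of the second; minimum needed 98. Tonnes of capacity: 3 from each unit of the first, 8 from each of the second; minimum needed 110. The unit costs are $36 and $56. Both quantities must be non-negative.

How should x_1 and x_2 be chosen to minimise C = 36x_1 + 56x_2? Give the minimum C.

Feasible corners and C = 36x_1 + 56x_2:
  (0, 49/2) → C = 1372
  (110/3, 0) → C = 1320
  (86/3, 3) → C = 1200
The feasible region is unbounded (it extends along (0, 1), (1, 0)), but C strictly increases along every unbounded feasible direction, so there is no improving ray and the minimum is attained at a vertex.

x_1 = 86/3, x_2 = 3, minimum C = 1200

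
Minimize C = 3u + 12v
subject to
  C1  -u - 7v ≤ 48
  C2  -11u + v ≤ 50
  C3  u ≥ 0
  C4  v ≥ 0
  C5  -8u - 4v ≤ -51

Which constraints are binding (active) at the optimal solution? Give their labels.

C4 and C5

Feasible corners and C = 3u + 12v:
  (0, 50) → C = 600
  (0, 51/4) → C = 153
  (51/8, 0) → C = 153/8
The feasible region is unbounded (it extends along (1, 11), (1, 0)), but C strictly increases along every unbounded feasible direction, so there is no improving ray and the minimum is attained at a vertex.

The minimum is at (51/8, 0). Substituting into each constraint, equality holds for C4 and C5; the remaining constraints have slack.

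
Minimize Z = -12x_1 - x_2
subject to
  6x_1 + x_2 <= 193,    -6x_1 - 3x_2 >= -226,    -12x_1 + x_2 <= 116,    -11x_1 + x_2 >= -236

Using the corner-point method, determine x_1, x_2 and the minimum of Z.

Vertices and Z = -12x_1 - x_2:
  (-61/21, 568/7) → Z = -324/7
  (934/39, 1070/39) → Z = -12278/39
  (-352, -4108) → Z = 8332

The optimum lies where -6x_1 - 3x_2 = -226 and -11x_1 + x_2 = -236.
Solving simultaneously gives x_1 = 934/39, x_2 = 1070/39.

x_1 = 934/39, x_2 = 1070/39, minimum Z = -12278/39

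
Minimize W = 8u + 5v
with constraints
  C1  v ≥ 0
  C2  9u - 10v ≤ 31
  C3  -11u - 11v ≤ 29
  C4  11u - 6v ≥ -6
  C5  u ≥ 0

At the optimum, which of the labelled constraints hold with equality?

C1 and C5

Corner points and W = 8u + 5v:
  (31/9, 0) → W = 248/9
  (0, 0) → W = 0
  (0, 1) → W = 5
The feasible region is unbounded (it extends along (10, 9), (6, 11)), but W strictly increases along every unbounded feasible direction, so there is no improving ray and the minimum is attained at a vertex.

The minimum is at (0, 0). Substituting into each constraint, equality holds for C1 and C5; the remaining constraints have slack.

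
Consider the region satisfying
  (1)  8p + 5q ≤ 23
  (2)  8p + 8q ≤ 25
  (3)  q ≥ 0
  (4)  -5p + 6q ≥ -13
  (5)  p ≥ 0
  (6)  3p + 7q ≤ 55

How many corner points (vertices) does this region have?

Of the 15 pairwise boundary intersections, those satisfying every inequality are:
  (59/24, 2/3)
  (203/73, 11/73)
  (0, 25/8)
  (13/5, 0)
  (0, 0)

5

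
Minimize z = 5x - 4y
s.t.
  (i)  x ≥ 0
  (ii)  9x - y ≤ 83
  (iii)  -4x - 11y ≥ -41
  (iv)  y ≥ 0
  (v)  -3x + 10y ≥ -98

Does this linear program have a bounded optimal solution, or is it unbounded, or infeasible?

bounded optimum

Corner points and z = 5x - 4y:
  (0, 41/11) → z = -164/11
  (0, 0) → z = 0
  (954/103, 37/103) → z = 4622/103
  (83/9, 0) → z = 415/9
The feasible region has finitely many vertices and no improving ray; the minimum is -164/11 at (0, 41/11).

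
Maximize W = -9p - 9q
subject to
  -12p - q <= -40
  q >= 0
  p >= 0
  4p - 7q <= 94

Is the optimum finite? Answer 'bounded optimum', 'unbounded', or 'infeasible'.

bounded optimum

Extreme points and W = -9p - 9q:
  (10/3, 0) → W = -30
  (0, 40) → W = -360
  (47/2, 0) → W = -423/2
The feasible region has finitely many vertices and no improving ray; the maximum is -30 at (10/3, 0).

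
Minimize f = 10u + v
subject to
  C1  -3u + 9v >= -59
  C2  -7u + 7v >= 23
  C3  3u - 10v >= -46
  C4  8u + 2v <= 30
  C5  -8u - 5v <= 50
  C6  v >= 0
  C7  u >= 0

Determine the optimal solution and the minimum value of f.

u = 0, v = 23/7, minimum f = 23/7

Extreme points and f = 10u + v:
  (92/49, 253/49) → f = 1173/49
  (0, 23/7) → f = 23/7
  (0, 23/5) → f = 23/5

The optimum lies where -7u + 7v = 23 and u = 0.
Solving simultaneously gives u = 0, v = 23/7.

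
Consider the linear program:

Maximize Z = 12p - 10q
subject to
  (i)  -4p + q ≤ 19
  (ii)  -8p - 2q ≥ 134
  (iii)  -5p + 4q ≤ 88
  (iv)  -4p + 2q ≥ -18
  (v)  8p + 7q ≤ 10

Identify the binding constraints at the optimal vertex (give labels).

Feasible corners and Z = 12p - 10q:
  (-43/4, -24) → Z = 111
  (-14, -37) → Z = 202
  (-29/3, -85/3) → Z = 502/3

The maximum is at (-14, -37). Substituting into each constraint, equality holds for (i) and (iv); the remaining constraints have slack.

(i) and (iv)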